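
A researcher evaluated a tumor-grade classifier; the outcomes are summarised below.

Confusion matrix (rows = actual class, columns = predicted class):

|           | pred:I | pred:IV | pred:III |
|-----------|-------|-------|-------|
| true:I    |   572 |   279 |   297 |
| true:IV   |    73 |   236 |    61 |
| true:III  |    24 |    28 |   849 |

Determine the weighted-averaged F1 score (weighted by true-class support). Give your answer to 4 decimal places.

0.6779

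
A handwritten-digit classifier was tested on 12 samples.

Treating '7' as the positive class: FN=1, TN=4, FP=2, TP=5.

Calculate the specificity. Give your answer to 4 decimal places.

0.6667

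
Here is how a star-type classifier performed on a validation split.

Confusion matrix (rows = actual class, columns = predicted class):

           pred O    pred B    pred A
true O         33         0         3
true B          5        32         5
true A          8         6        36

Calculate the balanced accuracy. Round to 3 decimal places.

Balanced accuracy = mean of per-class recall.
  O: recall = 33/36 = 0.9167
  B: recall = 32/42 = 0.7619
  A: recall = 36/50 = 0.7200
Mean = (0.9167 + 0.7619 + 0.7200) / 3 = 0.800

0.800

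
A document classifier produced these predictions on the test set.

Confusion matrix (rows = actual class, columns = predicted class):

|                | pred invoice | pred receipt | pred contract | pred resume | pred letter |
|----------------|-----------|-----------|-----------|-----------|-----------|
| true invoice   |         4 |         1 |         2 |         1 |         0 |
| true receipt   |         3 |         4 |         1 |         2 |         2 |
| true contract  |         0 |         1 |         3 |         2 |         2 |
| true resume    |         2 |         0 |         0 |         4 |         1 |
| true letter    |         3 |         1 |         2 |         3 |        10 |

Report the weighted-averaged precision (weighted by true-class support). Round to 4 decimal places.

0.5097

Per-class precision (TP/(TP+FP)):
  invoice: TP=4, FP=3+0+2+3=8 → 4/12 = 0.33333
  receipt: TP=4, FP=1+1+0+1=3 → 4/7 = 0.57143
  contract: TP=3, FP=2+1+0+2=5 → 3/8 = 0.37500
  resume: TP=4, FP=1+2+2+3=8 → 4/12 = 0.33333
  letter: TP=10, FP=0+2+2+1=5 → 10/15 = 0.66667
Weighted-precision = Σ (supportᵢ/N)·precisionᵢ with N=54: (8/54)·0.33333 + (12/54)·0.57143 + (8/54)·0.37500 + (7/54)·0.33333 + (19/54)·0.66667 = 0.5097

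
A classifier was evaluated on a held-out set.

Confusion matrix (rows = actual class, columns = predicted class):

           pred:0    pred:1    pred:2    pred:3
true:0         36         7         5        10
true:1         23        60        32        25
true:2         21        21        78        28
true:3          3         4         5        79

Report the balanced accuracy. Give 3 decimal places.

0.611

Balanced accuracy = mean of per-class recall.
  0: recall = 36/58 = 0.6207
  1: recall = 60/140 = 0.4286
  2: recall = 78/148 = 0.5270
  3: recall = 79/91 = 0.8681
Mean = (0.6207 + 0.4286 + 0.5270 + 0.8681) / 4 = 0.611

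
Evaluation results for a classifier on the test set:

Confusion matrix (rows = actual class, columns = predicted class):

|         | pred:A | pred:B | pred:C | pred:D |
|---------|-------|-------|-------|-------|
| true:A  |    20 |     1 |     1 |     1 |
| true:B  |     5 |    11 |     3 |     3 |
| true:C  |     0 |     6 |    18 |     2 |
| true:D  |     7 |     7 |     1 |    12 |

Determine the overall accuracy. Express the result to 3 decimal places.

0.622

Accuracy = trace / total = (20+11+18+12=61) / 98 = 61/98 = 0.622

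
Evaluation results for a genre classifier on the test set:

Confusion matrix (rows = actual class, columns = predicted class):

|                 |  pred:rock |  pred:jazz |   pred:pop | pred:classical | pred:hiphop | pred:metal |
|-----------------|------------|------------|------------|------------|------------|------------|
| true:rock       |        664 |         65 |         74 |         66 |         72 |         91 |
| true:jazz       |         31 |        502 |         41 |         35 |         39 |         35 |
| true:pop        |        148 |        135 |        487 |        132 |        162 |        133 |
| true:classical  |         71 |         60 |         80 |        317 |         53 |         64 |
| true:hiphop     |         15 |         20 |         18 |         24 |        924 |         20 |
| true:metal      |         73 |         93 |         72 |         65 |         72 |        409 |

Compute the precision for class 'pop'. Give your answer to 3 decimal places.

Treat 'pop' as positive and all other classes as negative.
precision = TP/(TP+FP).
pop: TP=487, FP=74+41+80+18+72=285 → 487/772 = 0.6308

0.631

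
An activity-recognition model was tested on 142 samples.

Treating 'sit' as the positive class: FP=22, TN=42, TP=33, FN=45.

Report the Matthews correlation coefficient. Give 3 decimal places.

MCC = (TP·TN − FP·FN) / √((TP+FP)(TP+FN)(TN+FP)(TN+FN))
Numerator = 33·42 − 22·45 = 396
Denominator = √(55·78·64·87) = √23886720 = 4887.4042
MCC = 396 / 4887.4042 = 0.081

0.081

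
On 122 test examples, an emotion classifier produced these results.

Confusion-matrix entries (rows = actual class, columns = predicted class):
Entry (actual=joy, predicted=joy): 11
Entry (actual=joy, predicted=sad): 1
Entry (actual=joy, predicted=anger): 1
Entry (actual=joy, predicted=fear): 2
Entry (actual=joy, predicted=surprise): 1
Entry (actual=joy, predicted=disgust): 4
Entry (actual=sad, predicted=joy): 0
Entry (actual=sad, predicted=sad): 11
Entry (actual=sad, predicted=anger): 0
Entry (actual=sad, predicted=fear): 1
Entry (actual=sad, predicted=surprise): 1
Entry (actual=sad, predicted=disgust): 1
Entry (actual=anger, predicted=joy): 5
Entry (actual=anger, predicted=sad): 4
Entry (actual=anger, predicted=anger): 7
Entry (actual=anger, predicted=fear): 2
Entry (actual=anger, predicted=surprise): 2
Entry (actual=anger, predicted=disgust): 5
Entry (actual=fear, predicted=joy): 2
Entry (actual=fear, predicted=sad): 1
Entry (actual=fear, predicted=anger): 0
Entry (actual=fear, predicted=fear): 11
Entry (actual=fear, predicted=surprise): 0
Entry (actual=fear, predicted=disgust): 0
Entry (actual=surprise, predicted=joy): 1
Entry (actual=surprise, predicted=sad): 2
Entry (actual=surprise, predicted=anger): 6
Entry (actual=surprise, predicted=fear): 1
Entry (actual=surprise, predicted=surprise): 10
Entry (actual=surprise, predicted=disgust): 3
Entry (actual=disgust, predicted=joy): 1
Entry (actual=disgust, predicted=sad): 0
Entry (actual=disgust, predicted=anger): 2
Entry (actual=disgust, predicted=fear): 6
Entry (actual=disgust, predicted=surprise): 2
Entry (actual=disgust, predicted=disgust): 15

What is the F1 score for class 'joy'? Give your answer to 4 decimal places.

Take TP from the diagonal, FP from the rest of the 'joy' prediction marginal, FN from the rest of the 'joy' actual marginal.
F1 score = 2·TP/(2·TP+FP+FN).
joy: TP=11, FP=0+5+2+1+1=9, FN=1+1+2+1+4=9 → 22/40 = 0.55000

0.5500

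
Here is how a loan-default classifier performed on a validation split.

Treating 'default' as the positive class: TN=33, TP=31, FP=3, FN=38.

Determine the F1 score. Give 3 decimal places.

Precision = TP/(TP+FP) = 31/34 = 0.9118
Recall = TP/(TP+FN) = 31/69 = 0.4493
F1 = 2·TP/(2·TP+FP+FN) = 62/103 = 0.602

0.602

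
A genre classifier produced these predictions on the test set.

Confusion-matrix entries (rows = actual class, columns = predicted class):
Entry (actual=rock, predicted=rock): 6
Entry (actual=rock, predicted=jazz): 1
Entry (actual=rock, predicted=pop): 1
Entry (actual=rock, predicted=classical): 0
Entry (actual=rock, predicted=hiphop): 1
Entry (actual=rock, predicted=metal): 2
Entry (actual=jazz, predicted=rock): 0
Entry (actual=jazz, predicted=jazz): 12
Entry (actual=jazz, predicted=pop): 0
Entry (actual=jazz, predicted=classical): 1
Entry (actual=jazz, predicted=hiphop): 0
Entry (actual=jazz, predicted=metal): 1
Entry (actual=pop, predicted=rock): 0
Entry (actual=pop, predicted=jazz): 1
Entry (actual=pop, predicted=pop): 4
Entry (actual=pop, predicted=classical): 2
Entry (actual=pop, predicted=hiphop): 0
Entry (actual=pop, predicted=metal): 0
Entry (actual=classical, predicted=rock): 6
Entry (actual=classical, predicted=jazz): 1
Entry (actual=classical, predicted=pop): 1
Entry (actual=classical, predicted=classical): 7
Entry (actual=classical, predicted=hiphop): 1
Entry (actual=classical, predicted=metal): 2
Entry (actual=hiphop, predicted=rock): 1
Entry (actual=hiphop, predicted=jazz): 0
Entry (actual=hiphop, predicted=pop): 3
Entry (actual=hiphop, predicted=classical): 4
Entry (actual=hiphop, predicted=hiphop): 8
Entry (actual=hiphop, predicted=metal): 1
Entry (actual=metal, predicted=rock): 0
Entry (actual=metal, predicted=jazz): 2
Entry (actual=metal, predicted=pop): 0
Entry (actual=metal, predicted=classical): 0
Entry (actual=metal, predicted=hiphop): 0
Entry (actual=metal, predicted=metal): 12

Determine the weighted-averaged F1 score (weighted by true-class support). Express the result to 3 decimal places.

Per-class F1 score (2·TP/(2·TP+FP+FN)):
  rock: TP=6, FP=0+0+6+1+0=7, FN=1+1+0+1+2=5 → 12/24 = 0.5000
  jazz: TP=12, FP=1+1+1+0+2=5, FN=0+0+1+0+1=2 → 24/31 = 0.7742
  pop: TP=4, FP=1+0+1+3+0=5, FN=0+1+2+0+0=3 → 8/16 = 0.5000
  classical: TP=7, FP=0+1+2+4+0=7, FN=6+1+1+1+2=11 → 14/32 = 0.4375
  hiphop: TP=8, FP=1+0+0+1+0=2, FN=1+0+3+4+1=9 → 16/27 = 0.5926
  metal: TP=12, FP=2+1+0+2+1=6, FN=0+2+0+0+0=2 → 24/32 = 0.7500
Weighted-F1 score = Σ (supportᵢ/N)·F1 scoreᵢ with N=81: (11/81)·0.5000 + (14/81)·0.7742 + (7/81)·0.5000 + (18/81)·0.4375 + (17/81)·0.5926 + (14/81)·0.7500 = 0.596

0.596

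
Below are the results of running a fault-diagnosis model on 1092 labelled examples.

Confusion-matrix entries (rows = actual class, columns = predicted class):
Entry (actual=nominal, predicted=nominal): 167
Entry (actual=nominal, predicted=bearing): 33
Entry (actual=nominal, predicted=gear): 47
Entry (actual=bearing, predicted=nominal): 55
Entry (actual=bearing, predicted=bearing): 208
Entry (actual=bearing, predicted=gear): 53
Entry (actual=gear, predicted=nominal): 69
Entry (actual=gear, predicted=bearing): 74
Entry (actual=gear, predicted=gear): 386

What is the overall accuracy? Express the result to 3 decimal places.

0.697

Accuracy = trace / total = (167+208+386=761) / 1092 = 761/1092 = 0.697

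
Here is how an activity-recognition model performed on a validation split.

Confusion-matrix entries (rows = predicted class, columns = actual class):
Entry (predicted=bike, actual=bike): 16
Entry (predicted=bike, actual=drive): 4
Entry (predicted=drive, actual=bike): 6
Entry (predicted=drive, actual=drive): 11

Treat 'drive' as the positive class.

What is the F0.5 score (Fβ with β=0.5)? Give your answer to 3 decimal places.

0.663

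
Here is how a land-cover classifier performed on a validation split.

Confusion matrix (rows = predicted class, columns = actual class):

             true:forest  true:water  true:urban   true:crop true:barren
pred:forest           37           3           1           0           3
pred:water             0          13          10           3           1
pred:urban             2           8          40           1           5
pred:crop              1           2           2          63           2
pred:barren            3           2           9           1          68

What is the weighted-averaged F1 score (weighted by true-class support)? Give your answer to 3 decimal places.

0.787

Per-class F1 score (2·TP/(2·TP+FP+FN)):
  forest: TP=37, FP=3+1+0+3=7, FN=0+2+1+3=6 → 74/87 = 0.8506
  water: TP=13, FP=0+10+3+1=14, FN=3+8+2+2=15 → 26/55 = 0.4727
  urban: TP=40, FP=2+8+1+5=16, FN=1+10+2+9=22 → 80/118 = 0.6780
  crop: TP=63, FP=1+2+2+2=7, FN=0+3+1+1=5 → 126/138 = 0.9130
  barren: TP=68, FP=3+2+9+1=15, FN=3+1+5+2=11 → 136/162 = 0.8395
Weighted-F1 score = Σ (supportᵢ/N)·F1 scoreᵢ with N=280: (43/280)·0.8506 + (28/280)·0.4727 + (62/280)·0.6780 + (68/280)·0.9130 + (79/280)·0.8395 = 0.787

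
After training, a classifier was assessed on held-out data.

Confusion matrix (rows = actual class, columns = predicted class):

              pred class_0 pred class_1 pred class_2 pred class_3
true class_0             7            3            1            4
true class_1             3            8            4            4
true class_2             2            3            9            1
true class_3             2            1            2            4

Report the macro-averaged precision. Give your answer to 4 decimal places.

Per-class precision (TP/(TP+FP)):
  class_0: TP=7, FP=3+2+2=7 → 7/14 = 0.50000
  class_1: TP=8, FP=3+3+1=7 → 8/15 = 0.53333
  class_2: TP=9, FP=1+4+2=7 → 9/16 = 0.56250
  class_3: TP=4, FP=4+4+1=9 → 4/13 = 0.30769
Macro-precision = mean = (0.50000 + 0.53333 + 0.56250 + 0.30769) / 4 = 0.4759

0.4759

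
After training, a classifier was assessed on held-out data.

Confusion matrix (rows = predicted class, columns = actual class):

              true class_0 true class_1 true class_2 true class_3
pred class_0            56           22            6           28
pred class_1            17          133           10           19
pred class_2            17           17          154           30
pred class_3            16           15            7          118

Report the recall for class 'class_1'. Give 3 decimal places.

0.711

Take TP from the diagonal, FP from the rest of the 'class_1' prediction marginal, FN from the rest of the 'class_1' actual marginal.
recall = TP/(TP+FN).
class_1: TP=133, FN=22+17+15=54 → 133/187 = 0.7112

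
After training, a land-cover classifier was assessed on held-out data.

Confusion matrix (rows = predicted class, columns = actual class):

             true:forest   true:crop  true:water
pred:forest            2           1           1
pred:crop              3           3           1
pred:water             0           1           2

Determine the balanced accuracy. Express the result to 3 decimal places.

Balanced accuracy = mean of per-class recall.
  forest: recall = 2/5 = 0.4000
  crop: recall = 3/5 = 0.6000
  water: recall = 2/4 = 0.5000
Mean = (0.4000 + 0.6000 + 0.5000) / 3 = 0.500

0.500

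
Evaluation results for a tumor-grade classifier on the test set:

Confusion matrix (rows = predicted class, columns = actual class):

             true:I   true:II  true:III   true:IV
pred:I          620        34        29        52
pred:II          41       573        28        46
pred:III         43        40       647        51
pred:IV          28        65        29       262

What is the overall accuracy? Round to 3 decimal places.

Accuracy = trace / total = (620+573+647+262=2102) / 2588 = 2102/2588 = 0.812

0.812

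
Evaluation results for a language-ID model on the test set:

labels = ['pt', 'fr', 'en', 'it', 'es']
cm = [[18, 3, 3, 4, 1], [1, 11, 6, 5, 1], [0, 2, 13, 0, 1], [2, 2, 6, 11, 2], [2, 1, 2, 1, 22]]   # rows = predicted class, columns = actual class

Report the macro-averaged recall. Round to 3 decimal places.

0.627

Per-class recall (TP/(TP+FN)):
  pt: TP=18, FN=1+0+2+2=5 → 18/23 = 0.7826
  fr: TP=11, FN=3+2+2+1=8 → 11/19 = 0.5789
  en: TP=13, FN=3+6+6+2=17 → 13/30 = 0.4333
  it: TP=11, FN=4+5+0+1=10 → 11/21 = 0.5238
  es: TP=22, FN=1+1+1+2=5 → 22/27 = 0.8148
Macro-recall = mean = (0.7826 + 0.5789 + 0.4333 + 0.5238 + 0.8148) / 5 = 0.627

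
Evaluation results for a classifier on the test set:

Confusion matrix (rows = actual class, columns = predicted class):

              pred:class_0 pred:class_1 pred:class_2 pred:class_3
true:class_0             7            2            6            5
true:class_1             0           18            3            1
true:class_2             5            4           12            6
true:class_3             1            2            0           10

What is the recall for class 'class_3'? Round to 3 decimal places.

Treat 'class_3' as positive and all other classes as negative.
recall = TP/(TP+FN).
class_3: TP=10, FN=1+2+0=3 → 10/13 = 0.7692

0.769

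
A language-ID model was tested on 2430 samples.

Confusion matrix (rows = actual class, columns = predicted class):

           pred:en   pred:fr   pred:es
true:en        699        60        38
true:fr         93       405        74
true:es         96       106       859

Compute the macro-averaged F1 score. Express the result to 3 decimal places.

Per-class F1 score (2·TP/(2·TP+FP+FN)):
  en: TP=699, FP=93+96=189, FN=60+38=98 → 1398/1685 = 0.8297
  fr: TP=405, FP=60+106=166, FN=93+74=167 → 810/1143 = 0.7087
  es: TP=859, FP=38+74=112, FN=96+106=202 → 1718/2032 = 0.8455
Macro-F1 score = mean = (0.8297 + 0.7087 + 0.8455) / 3 = 0.795

0.795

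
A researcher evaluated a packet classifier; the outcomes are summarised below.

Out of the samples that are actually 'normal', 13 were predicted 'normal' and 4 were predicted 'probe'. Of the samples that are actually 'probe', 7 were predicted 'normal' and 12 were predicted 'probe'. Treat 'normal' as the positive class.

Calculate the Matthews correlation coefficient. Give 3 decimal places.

0.398

MCC = (TP·TN − FP·FN) / √((TP+FP)(TP+FN)(TN+FP)(TN+FN))
Numerator = 13·12 − 7·4 = 128
Denominator = √(20·17·19·16) = √103360 = 321.4965
MCC = 128 / 321.4965 = 0.398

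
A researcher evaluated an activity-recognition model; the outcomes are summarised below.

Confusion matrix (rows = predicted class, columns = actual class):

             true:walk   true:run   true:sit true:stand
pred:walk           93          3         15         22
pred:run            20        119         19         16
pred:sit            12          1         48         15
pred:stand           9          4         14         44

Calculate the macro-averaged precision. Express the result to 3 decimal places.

0.659

Per-class precision (TP/(TP+FP)):
  walk: TP=93, FP=3+15+22=40 → 93/133 = 0.6992
  run: TP=119, FP=20+19+16=55 → 119/174 = 0.6839
  sit: TP=48, FP=12+1+15=28 → 48/76 = 0.6316
  stand: TP=44, FP=9+4+14=27 → 44/71 = 0.6197
Macro-precision = mean = (0.6992 + 0.6839 + 0.6316 + 0.6197) / 4 = 0.659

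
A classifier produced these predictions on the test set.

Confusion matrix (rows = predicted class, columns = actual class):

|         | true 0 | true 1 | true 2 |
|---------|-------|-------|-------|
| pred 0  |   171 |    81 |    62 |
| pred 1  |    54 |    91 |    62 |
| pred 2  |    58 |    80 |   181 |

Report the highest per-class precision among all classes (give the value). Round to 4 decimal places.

Per-class precision (TP/(TP+FP)):
  0: TP=171, FP=81+62=143 → 171/314 = 0.54459
  1: TP=91, FP=54+62=116 → 91/207 = 0.43961
  2: TP=181, FP=58+80=138 → 181/319 = 0.56740
Highest is class '2' with precision = 0.5674.

0.5674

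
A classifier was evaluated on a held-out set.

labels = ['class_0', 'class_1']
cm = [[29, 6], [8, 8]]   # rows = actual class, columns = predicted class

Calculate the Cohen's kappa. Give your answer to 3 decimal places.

0.340

Observed agreement pₒ = trace/N = 37/51 = 0.7255
Expected agreement pₑ = Σ (rowᵢ·colᵢ)/N² = (35·37 + 16·14)/51² = 0.5840
κ = (pₒ − pₑ)/(1 − pₑ) = (0.7255 − 0.5840)/(1 − 0.5840) = 0.340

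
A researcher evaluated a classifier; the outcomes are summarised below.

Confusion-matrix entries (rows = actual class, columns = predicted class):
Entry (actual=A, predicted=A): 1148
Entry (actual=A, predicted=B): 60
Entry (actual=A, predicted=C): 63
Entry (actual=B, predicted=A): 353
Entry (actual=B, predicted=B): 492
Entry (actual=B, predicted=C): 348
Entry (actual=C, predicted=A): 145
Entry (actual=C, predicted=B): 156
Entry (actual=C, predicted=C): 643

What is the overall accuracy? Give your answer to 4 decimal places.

Accuracy = trace / total = (1148+492+643=2283) / 3408 = 2283/3408 = 0.6699

0.6699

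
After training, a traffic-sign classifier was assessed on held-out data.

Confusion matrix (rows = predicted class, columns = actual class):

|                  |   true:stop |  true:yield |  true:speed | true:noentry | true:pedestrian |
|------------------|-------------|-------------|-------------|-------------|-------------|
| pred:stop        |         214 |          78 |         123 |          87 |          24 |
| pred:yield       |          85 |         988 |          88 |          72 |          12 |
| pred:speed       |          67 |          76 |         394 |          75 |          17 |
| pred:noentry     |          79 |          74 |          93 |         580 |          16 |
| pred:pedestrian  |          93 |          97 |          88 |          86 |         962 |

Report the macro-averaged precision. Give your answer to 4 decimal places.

0.6482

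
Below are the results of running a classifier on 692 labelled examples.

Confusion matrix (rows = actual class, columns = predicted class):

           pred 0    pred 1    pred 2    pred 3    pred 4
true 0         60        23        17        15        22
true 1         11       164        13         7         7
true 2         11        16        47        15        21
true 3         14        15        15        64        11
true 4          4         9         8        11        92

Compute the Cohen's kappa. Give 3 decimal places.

Observed agreement pₒ = trace/N = 427/692 = 0.6171
Expected agreement pₑ = Σ (rowᵢ·colᵢ)/N² = (137·100 + 202·227 + 110·100 + 119·112 + 124·153)/692² = 0.2148
κ = (pₒ − pₑ)/(1 − pₑ) = (0.6171 − 0.2148)/(1 − 0.2148) = 0.512

0.512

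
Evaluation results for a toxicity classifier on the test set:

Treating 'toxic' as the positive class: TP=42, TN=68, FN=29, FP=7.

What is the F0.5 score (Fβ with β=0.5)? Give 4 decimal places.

0.7865

Fβ = (1+β²)·TP / ((1+β²)·TP + β²·FN + FP), with β²=1/4
= 1.25·42 / (1.25·42 + 0.25·29 + 7) = 0.7865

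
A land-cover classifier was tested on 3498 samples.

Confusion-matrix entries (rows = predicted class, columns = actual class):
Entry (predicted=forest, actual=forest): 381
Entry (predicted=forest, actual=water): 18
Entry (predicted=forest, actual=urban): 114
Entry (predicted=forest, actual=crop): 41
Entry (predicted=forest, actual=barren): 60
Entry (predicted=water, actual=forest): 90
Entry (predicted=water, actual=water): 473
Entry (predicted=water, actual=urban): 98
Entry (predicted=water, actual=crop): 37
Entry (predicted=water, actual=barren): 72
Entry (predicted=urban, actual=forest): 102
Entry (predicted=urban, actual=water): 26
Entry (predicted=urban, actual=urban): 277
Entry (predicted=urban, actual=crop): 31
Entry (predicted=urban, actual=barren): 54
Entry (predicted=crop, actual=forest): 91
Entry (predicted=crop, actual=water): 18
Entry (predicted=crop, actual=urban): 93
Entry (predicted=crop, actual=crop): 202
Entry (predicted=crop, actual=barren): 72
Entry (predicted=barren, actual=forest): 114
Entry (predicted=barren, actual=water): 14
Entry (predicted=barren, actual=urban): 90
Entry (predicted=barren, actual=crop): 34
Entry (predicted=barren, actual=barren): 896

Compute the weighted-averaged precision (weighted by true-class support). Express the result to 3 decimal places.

Per-class precision (TP/(TP+FP)):
  forest: TP=381, FP=18+114+41+60=233 → 381/614 = 0.6205
  water: TP=473, FP=90+98+37+72=297 → 473/770 = 0.6143
  urban: TP=277, FP=102+26+31+54=213 → 277/490 = 0.5653
  crop: TP=202, FP=91+18+93+72=274 → 202/476 = 0.4244
  barren: TP=896, FP=114+14+90+34=252 → 896/1148 = 0.7805
Weighted-precision = Σ (supportᵢ/N)·precisionᵢ with N=3498: (778/3498)·0.6205 + (549/3498)·0.6143 + (672/3498)·0.5653 + (345/3498)·0.4244 + (1154/3498)·0.7805 = 0.642

0.642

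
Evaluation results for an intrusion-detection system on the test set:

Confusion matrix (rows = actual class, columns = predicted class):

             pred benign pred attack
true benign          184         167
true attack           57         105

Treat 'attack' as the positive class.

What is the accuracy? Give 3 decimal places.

Accuracy = (TP+TN)/N = (105+184)/513 = 0.563

0.563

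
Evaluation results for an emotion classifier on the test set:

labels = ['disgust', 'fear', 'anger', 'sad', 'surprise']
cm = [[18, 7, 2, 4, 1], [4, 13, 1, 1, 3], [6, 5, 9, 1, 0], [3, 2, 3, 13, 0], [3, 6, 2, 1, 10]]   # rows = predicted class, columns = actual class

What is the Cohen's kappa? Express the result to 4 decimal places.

Observed agreement pₒ = trace/N = 63/118 = 0.53390
Expected agreement pₑ = Σ (rowᵢ·colᵢ)/N² = (34·32 + 33·22 + 17·21 + 20·21 + 14·22)/118² = 0.20820
κ = (pₒ − pₑ)/(1 − pₑ) = (0.53390 − 0.20820)/(1 − 0.20820) = 0.4113

0.4113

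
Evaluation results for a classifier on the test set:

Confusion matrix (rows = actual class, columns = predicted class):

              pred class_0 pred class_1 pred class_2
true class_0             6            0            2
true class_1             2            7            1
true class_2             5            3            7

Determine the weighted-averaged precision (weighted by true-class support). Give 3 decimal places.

0.642

Per-class precision (TP/(TP+FP)):
  class_0: TP=6, FP=2+5=7 → 6/13 = 0.4615
  class_1: TP=7, FP=0+3=3 → 7/10 = 0.7000
  class_2: TP=7, FP=2+1=3 → 7/10 = 0.7000
Weighted-precision = Σ (supportᵢ/N)·precisionᵢ with N=33: (8/33)·0.4615 + (10/33)·0.7000 + (15/33)·0.7000 = 0.642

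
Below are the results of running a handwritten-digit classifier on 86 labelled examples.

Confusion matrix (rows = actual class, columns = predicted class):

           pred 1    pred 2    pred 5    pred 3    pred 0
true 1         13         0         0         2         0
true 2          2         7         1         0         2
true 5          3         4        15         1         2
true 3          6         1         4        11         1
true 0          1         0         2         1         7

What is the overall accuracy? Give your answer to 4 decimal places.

Accuracy = trace / total = (13+7+15+11+7=53) / 86 = 53/86 = 0.6163

0.6163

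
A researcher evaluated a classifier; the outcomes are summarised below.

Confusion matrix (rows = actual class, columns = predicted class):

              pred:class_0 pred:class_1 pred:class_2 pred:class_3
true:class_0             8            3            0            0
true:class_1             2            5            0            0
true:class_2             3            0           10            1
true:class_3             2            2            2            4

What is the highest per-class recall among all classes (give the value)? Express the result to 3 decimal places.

Per-class recall (TP/(TP+FN)):
  class_0: TP=8, FN=3+0+0=3 → 8/11 = 0.7273
  class_1: TP=5, FN=2+0+0=2 → 5/7 = 0.7143
  class_2: TP=10, FN=3+0+1=4 → 10/14 = 0.7143
  class_3: TP=4, FN=2+2+2=6 → 4/10 = 0.4000
Highest is class 'class_0' with recall = 0.727.

0.727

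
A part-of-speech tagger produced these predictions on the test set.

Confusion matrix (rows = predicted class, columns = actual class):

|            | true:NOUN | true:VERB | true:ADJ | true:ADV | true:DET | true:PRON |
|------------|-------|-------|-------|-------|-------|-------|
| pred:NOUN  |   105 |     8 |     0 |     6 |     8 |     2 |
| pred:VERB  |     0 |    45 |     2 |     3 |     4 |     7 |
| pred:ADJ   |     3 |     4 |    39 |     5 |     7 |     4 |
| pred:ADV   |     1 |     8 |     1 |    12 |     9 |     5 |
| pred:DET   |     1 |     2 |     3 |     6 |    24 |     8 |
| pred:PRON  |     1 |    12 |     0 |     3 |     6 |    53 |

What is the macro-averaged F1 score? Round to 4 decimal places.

0.6240

Per-class F1 score (2·TP/(2·TP+FP+FN)):
  NOUN: TP=105, FP=8+0+6+8+2=24, FN=0+3+1+1+1=6 → 210/240 = 0.87500
  VERB: TP=45, FP=0+2+3+4+7=16, FN=8+4+8+2+12=34 → 90/140 = 0.64286
  ADJ: TP=39, FP=3+4+5+7+4=23, FN=0+2+1+3+0=6 → 78/107 = 0.72897
  ADV: TP=12, FP=1+8+1+9+5=24, FN=6+3+5+6+3=23 → 24/71 = 0.33803
  DET: TP=24, FP=1+2+3+6+8=20, FN=8+4+7+9+6=34 → 48/102 = 0.47059
  PRON: TP=53, FP=1+12+0+3+6=22, FN=2+7+4+5+8=26 → 106/154 = 0.68831
Macro-F1 score = mean = (0.87500 + 0.64286 + 0.72897 + 0.33803 + 0.47059 + 0.68831) / 6 = 0.6240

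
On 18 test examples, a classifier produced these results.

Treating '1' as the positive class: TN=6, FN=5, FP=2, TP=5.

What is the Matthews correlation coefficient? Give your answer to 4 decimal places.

0.2548

MCC = (TP·TN − FP·FN) / √((TP+FP)(TP+FN)(TN+FP)(TN+FN))
Numerator = 5·6 − 2·5 = 20
Denominator = √(7·10·8·11) = √6160 = 78.4857
MCC = 20 / 78.4857 = 0.2548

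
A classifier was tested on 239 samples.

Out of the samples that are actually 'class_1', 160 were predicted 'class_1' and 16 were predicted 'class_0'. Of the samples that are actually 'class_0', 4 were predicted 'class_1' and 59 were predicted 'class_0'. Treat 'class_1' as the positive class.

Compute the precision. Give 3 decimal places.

0.976

Precision = TP/(TP+FP) = 160/(160+4) = 160/164 = 0.976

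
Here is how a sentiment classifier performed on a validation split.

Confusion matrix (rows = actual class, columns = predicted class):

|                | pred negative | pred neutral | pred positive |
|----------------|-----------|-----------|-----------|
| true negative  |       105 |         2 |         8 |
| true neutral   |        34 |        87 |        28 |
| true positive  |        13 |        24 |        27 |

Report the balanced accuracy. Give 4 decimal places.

0.6396

Balanced accuracy = mean of per-class recall.
  negative: recall = 105/115 = 0.91304
  neutral: recall = 87/149 = 0.58389
  positive: recall = 27/64 = 0.42188
Mean = (0.91304 + 0.58389 + 0.42188) / 3 = 0.6396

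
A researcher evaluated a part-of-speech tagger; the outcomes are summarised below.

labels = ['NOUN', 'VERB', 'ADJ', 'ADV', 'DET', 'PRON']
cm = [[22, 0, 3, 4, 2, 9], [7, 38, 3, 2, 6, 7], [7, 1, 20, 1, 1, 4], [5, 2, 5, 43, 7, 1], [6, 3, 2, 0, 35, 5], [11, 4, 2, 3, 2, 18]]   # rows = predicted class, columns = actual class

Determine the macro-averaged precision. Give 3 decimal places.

0.593

Per-class precision (TP/(TP+FP)):
  NOUN: TP=22, FP=0+3+4+2+9=18 → 22/40 = 0.5500
  VERB: TP=38, FP=7+3+2+6+7=25 → 38/63 = 0.6032
  ADJ: TP=20, FP=7+1+1+1+4=14 → 20/34 = 0.5882
  ADV: TP=43, FP=5+2+5+7+1=20 → 43/63 = 0.6825
  DET: TP=35, FP=6+3+2+0+5=16 → 35/51 = 0.6863
  PRON: TP=18, FP=11+4+2+3+2=22 → 18/40 = 0.4500
Macro-precision = mean = (0.5500 + 0.6032 + 0.5882 + 0.6825 + 0.6863 + 0.4500) / 6 = 0.593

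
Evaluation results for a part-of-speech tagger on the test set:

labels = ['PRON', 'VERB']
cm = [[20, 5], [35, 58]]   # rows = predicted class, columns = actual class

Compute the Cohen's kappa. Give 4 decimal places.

0.2945

Observed agreement pₒ = trace/N = 78/118 = 0.66102
Expected agreement pₑ = Σ (rowᵢ·colᵢ)/N² = (55·25 + 63·93)/118² = 0.51953
κ = (pₒ − pₑ)/(1 − pₑ) = (0.66102 − 0.51953)/(1 − 0.51953) = 0.2945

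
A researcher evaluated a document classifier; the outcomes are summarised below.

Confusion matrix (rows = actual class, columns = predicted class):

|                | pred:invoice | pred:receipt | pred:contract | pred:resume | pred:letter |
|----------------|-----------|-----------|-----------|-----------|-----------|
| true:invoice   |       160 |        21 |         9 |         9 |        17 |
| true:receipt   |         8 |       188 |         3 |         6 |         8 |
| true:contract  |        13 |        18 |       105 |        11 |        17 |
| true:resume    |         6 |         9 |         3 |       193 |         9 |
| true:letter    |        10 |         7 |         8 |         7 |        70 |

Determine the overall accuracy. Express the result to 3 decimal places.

Accuracy = trace / total = (160+188+105+193+70=716) / 915 = 716/915 = 0.783

0.783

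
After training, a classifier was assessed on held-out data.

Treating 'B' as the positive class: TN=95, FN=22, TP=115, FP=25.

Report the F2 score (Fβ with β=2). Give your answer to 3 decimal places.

0.836

Fβ = (1+β²)·TP / ((1+β²)·TP + β²·FN + FP), with β²=4
= 5·115 / (5·115 + 4·22 + 25) = 0.836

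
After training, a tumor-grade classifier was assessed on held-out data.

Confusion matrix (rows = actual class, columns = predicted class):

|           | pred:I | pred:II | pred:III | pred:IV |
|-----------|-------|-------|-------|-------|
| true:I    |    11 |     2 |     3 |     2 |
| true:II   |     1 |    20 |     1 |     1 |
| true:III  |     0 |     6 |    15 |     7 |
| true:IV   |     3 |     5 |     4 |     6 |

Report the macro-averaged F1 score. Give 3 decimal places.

0.581

Per-class F1 score (2·TP/(2·TP+FP+FN)):
  I: TP=11, FP=1+0+3=4, FN=2+3+2=7 → 22/33 = 0.6667
  II: TP=20, FP=2+6+5=13, FN=1+1+1=3 → 40/56 = 0.7143
  III: TP=15, FP=3+1+4=8, FN=0+6+7=13 → 30/51 = 0.5882
  IV: TP=6, FP=2+1+7=10, FN=3+5+4=12 → 12/34 = 0.3529
Macro-F1 score = mean = (0.6667 + 0.7143 + 0.5882 + 0.3529) / 4 = 0.581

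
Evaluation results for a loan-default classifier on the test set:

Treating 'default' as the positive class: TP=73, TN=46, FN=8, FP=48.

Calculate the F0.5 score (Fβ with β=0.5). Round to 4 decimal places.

Fβ = (1+β²)·TP / ((1+β²)·TP + β²·FN + FP), with β²=1/4
= 1.25·73 / (1.25·73 + 0.25·8 + 48) = 0.6460

0.6460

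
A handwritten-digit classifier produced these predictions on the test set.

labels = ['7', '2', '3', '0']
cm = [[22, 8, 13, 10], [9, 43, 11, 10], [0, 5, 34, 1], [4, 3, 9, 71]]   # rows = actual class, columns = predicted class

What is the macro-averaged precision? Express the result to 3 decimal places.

Per-class precision (TP/(TP+FP)):
  7: TP=22, FP=9+0+4=13 → 22/35 = 0.6286
  2: TP=43, FP=8+5+3=16 → 43/59 = 0.7288
  3: TP=34, FP=13+11+9=33 → 34/67 = 0.5075
  0: TP=71, FP=10+10+1=21 → 71/92 = 0.7717
Macro-precision = mean = (0.6286 + 0.7288 + 0.5075 + 0.7717) / 4 = 0.659

0.659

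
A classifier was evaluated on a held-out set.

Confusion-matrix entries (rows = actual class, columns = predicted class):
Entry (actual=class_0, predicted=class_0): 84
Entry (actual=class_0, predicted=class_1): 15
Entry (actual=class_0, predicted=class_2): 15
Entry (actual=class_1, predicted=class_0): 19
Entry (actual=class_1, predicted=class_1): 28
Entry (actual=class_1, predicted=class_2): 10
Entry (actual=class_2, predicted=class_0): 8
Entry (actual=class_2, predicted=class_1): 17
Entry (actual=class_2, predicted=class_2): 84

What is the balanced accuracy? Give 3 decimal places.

0.666

Balanced accuracy = mean of per-class recall.
  class_0: recall = 84/114 = 0.7368
  class_1: recall = 28/57 = 0.4912
  class_2: recall = 84/109 = 0.7706
Mean = (0.7368 + 0.4912 + 0.7706) / 3 = 0.666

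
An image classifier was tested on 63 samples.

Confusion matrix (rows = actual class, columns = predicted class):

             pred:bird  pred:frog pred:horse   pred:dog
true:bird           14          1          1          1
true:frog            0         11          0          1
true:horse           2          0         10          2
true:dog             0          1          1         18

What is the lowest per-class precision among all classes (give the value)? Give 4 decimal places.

0.8182

Per-class precision (TP/(TP+FP)):
  bird: TP=14, FP=0+2+0=2 → 14/16 = 0.87500
  frog: TP=11, FP=1+0+1=2 → 11/13 = 0.84615
  horse: TP=10, FP=1+0+1=2 → 10/12 = 0.83333
  dog: TP=18, FP=1+1+2=4 → 18/22 = 0.81818
Lowest is class 'dog' with precision = 0.8182.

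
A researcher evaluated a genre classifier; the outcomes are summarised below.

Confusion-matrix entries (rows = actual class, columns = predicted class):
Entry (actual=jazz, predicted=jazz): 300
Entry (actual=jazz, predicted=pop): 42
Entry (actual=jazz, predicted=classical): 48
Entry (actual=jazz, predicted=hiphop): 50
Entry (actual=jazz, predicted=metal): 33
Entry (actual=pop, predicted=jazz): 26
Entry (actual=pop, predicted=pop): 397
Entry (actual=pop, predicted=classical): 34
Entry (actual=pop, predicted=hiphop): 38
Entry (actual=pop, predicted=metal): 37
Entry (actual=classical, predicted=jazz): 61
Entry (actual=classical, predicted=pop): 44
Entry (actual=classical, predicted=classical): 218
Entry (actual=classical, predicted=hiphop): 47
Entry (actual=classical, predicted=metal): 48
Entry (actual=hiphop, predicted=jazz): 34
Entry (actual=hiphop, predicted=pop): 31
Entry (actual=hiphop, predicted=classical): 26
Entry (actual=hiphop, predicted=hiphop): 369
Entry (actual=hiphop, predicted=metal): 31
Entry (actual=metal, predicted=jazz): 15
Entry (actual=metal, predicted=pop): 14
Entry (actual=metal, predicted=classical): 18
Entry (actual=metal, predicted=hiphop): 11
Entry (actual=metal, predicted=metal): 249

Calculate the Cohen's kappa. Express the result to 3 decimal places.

0.611

Observed agreement pₒ = trace/N = 1533/2221 = 0.6902
Expected agreement pₑ = Σ (rowᵢ·colᵢ)/N² = (473·436 + 532·528 + 418·344 + 491·515 + 307·398)/2221² = 0.2039
κ = (pₒ − pₑ)/(1 − pₑ) = (0.6902 − 0.2039)/(1 − 0.2039) = 0.611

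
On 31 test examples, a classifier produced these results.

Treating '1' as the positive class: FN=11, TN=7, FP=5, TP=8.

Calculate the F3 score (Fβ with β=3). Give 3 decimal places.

Fβ = (1+β²)·TP / ((1+β²)·TP + β²·FN + FP), with β²=9
= 10·8 / (10·8 + 9·11 + 5) = 0.435

0.435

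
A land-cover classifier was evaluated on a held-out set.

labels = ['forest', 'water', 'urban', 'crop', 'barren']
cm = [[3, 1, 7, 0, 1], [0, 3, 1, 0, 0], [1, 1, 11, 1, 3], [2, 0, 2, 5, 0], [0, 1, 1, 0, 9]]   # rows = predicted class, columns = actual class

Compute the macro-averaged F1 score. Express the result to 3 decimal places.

Per-class F1 score (2·TP/(2·TP+FP+FN)):
  forest: TP=3, FP=1+7+0+1=9, FN=0+1+2+0=3 → 6/18 = 0.3333
  water: TP=3, FP=0+1+0+0=1, FN=1+1+0+1=3 → 6/10 = 0.6000
  urban: TP=11, FP=1+1+1+3=6, FN=7+1+2+1=11 → 22/39 = 0.5641
  crop: TP=5, FP=2+0+2+0=4, FN=0+0+1+0=1 → 10/15 = 0.6667
  barren: TP=9, FP=0+1+1+0=2, FN=1+0+3+0=4 → 18/24 = 0.7500
Macro-F1 score = mean = (0.3333 + 0.6000 + 0.5641 + 0.6667 + 0.7500) / 5 = 0.583

0.583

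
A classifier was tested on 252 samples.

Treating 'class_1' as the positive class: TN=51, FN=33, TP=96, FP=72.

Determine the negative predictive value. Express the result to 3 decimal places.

NPV = TN/(TN+FN) = 51/(51+33) = 0.607

0.607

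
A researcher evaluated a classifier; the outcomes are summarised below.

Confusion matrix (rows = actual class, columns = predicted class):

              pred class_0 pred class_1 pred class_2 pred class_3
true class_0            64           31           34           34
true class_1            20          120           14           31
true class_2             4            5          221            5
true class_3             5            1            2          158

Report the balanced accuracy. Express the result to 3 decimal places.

0.733

Balanced accuracy = mean of per-class recall.
  class_0: recall = 64/163 = 0.3926
  class_1: recall = 120/185 = 0.6486
  class_2: recall = 221/235 = 0.9404
  class_3: recall = 158/166 = 0.9518
Mean = (0.3926 + 0.6486 + 0.9404 + 0.9518) / 4 = 0.733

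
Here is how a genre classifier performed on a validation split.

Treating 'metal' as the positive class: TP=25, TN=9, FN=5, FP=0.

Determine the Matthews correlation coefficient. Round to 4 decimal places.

0.7319

MCC = (TP·TN − FP·FN) / √((TP+FP)(TP+FN)(TN+FP)(TN+FN))
Numerator = 25·9 − 0·5 = 225
Denominator = √(25·30·9·14) = √94500 = 307.4085
MCC = 225 / 307.4085 = 0.7319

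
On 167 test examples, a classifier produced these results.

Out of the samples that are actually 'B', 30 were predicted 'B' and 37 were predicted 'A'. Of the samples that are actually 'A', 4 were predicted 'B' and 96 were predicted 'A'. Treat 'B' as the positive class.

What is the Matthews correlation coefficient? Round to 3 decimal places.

MCC = (TP·TN − FP·FN) / √((TP+FP)(TP+FN)(TN+FP)(TN+FN))
Numerator = 30·96 − 4·37 = 2732
Denominator = √(34·67·100·133) = √30297400 = 5504.3074
MCC = 2732 / 5504.3074 = 0.496

0.496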